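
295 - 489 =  - 194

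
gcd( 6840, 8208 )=1368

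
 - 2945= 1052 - 3997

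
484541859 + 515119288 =999661147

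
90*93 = 8370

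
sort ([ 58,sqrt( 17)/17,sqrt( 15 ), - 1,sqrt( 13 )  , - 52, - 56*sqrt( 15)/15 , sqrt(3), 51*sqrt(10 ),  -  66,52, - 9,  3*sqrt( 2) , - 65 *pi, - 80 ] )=[  -  65*pi, - 80, - 66, -52, - 56 *sqrt( 15)/15, - 9, -1,  sqrt (17) /17, sqrt( 3), sqrt(13),sqrt( 15 ),3*sqrt( 2), 52,58,51*sqrt( 10)]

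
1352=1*1352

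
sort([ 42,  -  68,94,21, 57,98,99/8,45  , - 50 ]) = [ - 68, - 50,  99/8,21,42,45, 57,  94, 98]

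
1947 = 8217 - 6270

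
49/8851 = 49/8851 =0.01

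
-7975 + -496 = -8471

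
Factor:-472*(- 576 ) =2^9* 3^2*59^1 =271872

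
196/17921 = 196/17921=   0.01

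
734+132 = 866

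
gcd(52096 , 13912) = 296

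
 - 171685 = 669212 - 840897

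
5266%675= 541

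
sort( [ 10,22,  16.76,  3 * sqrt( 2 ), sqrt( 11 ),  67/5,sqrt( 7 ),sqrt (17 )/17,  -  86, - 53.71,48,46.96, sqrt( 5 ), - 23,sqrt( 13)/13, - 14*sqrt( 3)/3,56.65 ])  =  [ - 86, - 53.71, - 23 , - 14*sqrt( 3)/3, sqrt( 17 )/17 , sqrt (13 )/13,sqrt( 5 )  ,  sqrt(7 ), sqrt(11),3*sqrt( 2 ),10,  67/5,16.76,22,46.96,48  ,  56.65 ] 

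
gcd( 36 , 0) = 36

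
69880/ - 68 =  - 1028 + 6/17 = - 1027.65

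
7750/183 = 7750/183 =42.35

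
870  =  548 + 322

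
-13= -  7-6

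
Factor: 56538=2^1* 3^4*349^1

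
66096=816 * 81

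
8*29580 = 236640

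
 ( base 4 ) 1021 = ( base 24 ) 31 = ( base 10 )73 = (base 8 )111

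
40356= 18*2242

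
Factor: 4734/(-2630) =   -  9/5 = - 3^2*5^ (- 1)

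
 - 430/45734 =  - 215/22867 = - 0.01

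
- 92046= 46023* ( -2) 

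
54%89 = 54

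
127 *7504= 953008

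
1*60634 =60634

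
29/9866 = 29/9866 = 0.00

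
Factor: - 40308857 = - 23^1 * 1223^1*1433^1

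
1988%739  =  510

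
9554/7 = 9554/7  =  1364.86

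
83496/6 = 13916 = 13916.00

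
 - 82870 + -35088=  - 117958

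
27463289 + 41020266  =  68483555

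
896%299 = 298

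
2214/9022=1107/4511 =0.25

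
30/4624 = 15/2312 = 0.01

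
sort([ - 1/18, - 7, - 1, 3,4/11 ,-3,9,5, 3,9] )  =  [ - 7, - 3,- 1, - 1/18,4/11,  3 , 3,  5,  9,9 ] 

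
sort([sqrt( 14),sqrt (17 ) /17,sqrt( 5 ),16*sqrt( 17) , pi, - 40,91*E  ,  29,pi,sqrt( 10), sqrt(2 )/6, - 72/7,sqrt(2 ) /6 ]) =[ - 40, - 72/7,  sqrt ( 2)/6,sqrt ( 2)/6, sqrt(17)/17,sqrt( 5 ),  pi,pi, sqrt( 10 ),sqrt( 14),29,16*sqrt(17),91*E] 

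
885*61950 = 54825750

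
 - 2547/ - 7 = 2547/7 = 363.86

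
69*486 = 33534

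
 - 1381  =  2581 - 3962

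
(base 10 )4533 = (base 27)65o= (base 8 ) 10665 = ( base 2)1000110110101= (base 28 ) 5lp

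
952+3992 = 4944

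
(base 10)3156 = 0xC54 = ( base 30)3F6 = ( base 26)4ha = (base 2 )110001010100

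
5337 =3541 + 1796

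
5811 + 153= 5964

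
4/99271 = 4/99271 = 0.00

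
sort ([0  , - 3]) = [ - 3, 0 ] 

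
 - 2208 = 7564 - 9772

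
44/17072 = 1/388 = 0.00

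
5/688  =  5/688= 0.01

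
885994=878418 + 7576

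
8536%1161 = 409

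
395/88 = 4 +43/88 = 4.49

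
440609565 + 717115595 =1157725160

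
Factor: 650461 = 7^1*43^1*2161^1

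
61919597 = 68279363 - 6359766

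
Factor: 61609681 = 7^1*307^1*28669^1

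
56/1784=7/223 = 0.03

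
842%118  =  16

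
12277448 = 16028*766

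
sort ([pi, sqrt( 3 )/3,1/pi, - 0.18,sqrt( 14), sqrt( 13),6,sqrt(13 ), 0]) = [  -  0.18, 0, 1/pi, sqrt(3) /3,pi,sqrt(13), sqrt( 13), sqrt( 14 ), 6]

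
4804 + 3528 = 8332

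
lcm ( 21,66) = 462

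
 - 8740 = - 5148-3592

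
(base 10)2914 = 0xB62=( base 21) 6cg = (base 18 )8HG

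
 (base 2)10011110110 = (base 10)1270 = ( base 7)3463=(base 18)3GA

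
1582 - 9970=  -8388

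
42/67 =42/67 = 0.63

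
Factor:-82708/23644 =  - 29^1 *31^1* 257^( - 1) = - 899/257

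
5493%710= 523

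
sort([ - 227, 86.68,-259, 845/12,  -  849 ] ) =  [ - 849 , - 259  , - 227,845/12,86.68]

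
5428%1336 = 84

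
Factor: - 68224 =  - 2^7*13^1*41^1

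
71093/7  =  10156+1/7 =10156.14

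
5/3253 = 5/3253 = 0.00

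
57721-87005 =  - 29284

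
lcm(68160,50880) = 3612480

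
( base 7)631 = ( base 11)268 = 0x13C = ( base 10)316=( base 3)102201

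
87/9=9 + 2/3=9.67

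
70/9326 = 35/4663 = 0.01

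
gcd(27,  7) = 1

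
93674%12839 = 3801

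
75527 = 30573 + 44954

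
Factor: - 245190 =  - 2^1*3^1 * 5^1*  11^1*743^1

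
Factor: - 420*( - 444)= 2^4*3^2*5^1*7^1*37^1 = 186480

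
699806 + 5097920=5797726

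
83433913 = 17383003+66050910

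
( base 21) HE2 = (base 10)7793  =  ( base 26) bdj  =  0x1E71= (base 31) 83c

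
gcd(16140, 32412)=12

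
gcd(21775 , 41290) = 5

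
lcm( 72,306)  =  1224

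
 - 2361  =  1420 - 3781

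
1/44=1/44= 0.02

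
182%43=10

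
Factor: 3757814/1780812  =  1878907/890406 =2^ ( -1) * 3^(-3 )*11^(-1)*41^1*1499^(-1)*45827^1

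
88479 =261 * 339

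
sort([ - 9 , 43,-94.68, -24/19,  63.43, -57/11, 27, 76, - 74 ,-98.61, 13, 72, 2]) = [  -  98.61,-94.68, - 74,-9,-57/11, - 24/19,2, 13, 27, 43,  63.43,72, 76 ] 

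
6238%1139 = 543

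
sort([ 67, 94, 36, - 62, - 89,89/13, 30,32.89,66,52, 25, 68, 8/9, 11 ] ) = [-89, - 62,  8/9,89/13, 11,25,30,32.89,  36, 52,66, 67 , 68,94 ]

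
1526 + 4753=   6279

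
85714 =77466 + 8248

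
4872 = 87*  56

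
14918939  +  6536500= 21455439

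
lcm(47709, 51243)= 1383561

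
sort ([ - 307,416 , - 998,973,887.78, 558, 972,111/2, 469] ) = [ - 998, - 307,111/2,416,469,558,887.78,972,  973 ] 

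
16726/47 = 16726/47 = 355.87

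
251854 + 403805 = 655659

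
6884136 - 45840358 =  - 38956222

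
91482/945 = 96  +  254/315 = 96.81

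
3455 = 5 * 691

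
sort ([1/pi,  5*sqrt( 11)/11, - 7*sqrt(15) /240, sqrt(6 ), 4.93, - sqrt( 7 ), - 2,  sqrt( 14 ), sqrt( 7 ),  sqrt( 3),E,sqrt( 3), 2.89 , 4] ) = [ - sqrt( 7 ), - 2, - 7*sqrt( 15 )/240,  1/pi , 5*sqrt(11 )/11,  sqrt( 3 ), sqrt(3),sqrt (6 ),  sqrt(7),E,  2.89, sqrt( 14), 4, 4.93]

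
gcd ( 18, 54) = 18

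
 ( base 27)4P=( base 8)205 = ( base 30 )4D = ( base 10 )133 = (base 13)a3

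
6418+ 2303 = 8721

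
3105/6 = 1035/2 = 517.50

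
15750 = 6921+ 8829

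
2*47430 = 94860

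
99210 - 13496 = 85714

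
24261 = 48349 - 24088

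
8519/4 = 8519/4=2129.75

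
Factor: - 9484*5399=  - 51204116 =- 2^2*2371^1*5399^1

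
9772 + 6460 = 16232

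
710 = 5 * 142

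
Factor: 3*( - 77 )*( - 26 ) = 2^1 * 3^1*7^1*11^1*13^1= 6006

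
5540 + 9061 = 14601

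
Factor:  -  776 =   -  2^3* 97^1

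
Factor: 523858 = 2^1*103^1*2543^1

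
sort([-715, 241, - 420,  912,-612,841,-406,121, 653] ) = [ - 715,-612, - 420,-406, 121,241, 653,841, 912]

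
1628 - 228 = 1400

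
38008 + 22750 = 60758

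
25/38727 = 25/38727 =0.00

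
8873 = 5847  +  3026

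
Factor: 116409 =3^1*38803^1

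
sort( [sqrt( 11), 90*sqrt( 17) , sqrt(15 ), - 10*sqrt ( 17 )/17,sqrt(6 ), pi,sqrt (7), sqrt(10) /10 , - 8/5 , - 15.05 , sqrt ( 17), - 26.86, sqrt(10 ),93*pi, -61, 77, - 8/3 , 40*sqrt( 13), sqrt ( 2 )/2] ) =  [  -  61, - 26.86, - 15.05, - 8/3,-10*sqrt( 17 )/17, - 8/5,sqrt(10) /10,  sqrt( 2)/2,  sqrt(6 ),sqrt( 7),pi,sqrt(10 ),sqrt(11 ),sqrt(15 ),  sqrt( 17 ), 77,  40*sqrt(13) , 93 * pi, 90*sqrt( 17) ] 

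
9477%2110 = 1037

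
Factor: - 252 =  - 2^2*3^2*7^1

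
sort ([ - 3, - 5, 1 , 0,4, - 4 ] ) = [ - 5, - 4, - 3 , 0,1, 4 ] 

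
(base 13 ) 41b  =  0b1010111100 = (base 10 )700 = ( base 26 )10O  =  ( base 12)4a4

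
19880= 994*20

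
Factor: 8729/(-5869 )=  - 7^1*29^1*43^1  *5869^( - 1) 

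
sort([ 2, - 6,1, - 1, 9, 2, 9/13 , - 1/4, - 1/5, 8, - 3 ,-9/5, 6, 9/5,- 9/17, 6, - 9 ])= [ - 9,-6, - 3, - 9/5, - 1 , - 9/17  , -1/4, - 1/5,9/13, 1,9/5,2, 2, 6, 6,8, 9] 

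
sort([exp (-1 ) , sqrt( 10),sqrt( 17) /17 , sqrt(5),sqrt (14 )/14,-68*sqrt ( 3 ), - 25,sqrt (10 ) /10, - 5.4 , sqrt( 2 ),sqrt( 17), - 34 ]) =[ - 68*sqrt( 3 ), - 34,-25, - 5.4, sqrt(17)/17, sqrt(14)/14, sqrt(10 ) /10,exp( - 1)  ,  sqrt( 2 ), sqrt(5),sqrt(10),sqrt( 17)]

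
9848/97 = 101 + 51/97  =  101.53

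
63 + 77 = 140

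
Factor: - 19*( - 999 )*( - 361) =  - 3^3 * 19^3 * 37^1 = - 6852141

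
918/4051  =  918/4051 = 0.23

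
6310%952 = 598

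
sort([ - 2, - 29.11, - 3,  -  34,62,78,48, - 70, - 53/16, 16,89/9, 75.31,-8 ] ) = [ -70, - 34, - 29.11, - 8,- 53/16,-3, - 2, 89/9,16 , 48,62,75.31,78 ]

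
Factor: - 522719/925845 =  - 3^( - 1)*5^( - 1) * 61723^( - 1)*522719^1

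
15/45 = 1/3  =  0.33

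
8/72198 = 4/36099 = 0.00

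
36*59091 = 2127276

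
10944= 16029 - 5085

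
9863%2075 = 1563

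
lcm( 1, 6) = 6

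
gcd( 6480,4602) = 6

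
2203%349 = 109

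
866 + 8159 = 9025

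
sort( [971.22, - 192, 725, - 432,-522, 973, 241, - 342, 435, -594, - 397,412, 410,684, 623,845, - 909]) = [ - 909  , - 594, - 522, - 432, - 397, - 342, - 192, 241,410, 412,435 , 623,684, 725,845,971.22 , 973] 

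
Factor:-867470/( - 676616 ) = 433735/338308 = 2^( - 2 )*5^1*83^ ( -1)*223^1*389^1 * 1019^(-1 ) 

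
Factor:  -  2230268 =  - 2^2*557567^1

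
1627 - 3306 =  - 1679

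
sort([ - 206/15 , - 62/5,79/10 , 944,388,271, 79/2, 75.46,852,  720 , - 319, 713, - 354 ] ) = [ - 354, - 319, - 206/15, - 62/5 , 79/10,79/2 , 75.46,271,388, 713, 720 , 852, 944 ] 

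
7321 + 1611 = 8932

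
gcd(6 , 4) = 2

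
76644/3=25548 = 25548.00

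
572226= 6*95371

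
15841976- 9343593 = 6498383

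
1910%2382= 1910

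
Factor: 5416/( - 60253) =- 8/89= -2^3*89^( -1 )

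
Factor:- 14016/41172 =-16/47 =- 2^4*47^( - 1)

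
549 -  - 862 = 1411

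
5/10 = 1/2  =  0.50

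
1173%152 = 109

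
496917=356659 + 140258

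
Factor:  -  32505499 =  -13^1*37^1*67579^1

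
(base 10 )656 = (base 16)290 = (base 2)1010010000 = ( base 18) 208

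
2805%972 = 861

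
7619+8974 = 16593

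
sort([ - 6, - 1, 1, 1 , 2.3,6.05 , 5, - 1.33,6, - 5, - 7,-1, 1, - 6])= [ - 7, - 6, - 6, - 5  ,  -  1.33, - 1, - 1, 1, 1,1,2.3,  5, 6,6.05] 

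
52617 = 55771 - 3154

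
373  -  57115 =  - 56742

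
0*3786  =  0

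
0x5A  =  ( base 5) 330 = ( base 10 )90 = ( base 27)39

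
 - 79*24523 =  - 1937317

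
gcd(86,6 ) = 2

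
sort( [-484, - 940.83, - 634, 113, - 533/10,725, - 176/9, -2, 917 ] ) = [ -940.83 , - 634, - 484 , - 533/10 , -176/9, - 2,113,  725, 917]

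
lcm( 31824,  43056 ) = 731952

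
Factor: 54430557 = 3^1*18143519^1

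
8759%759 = 410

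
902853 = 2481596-1578743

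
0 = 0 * 68005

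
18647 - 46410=  -  27763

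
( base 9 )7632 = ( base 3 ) 21201002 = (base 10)5618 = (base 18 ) h62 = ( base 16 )15f2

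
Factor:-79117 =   -  61^1*1297^1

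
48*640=30720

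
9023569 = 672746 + 8350823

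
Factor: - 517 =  -11^1*47^1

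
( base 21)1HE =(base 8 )1454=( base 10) 812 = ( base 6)3432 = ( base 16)32C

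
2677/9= 2677/9 = 297.44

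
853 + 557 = 1410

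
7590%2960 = 1670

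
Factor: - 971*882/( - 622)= 428211/311  =  3^2*7^2 * 311^( - 1)*971^1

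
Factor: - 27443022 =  - 2^1*3^1 * 41^1*281^1*397^1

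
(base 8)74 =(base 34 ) 1Q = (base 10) 60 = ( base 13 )48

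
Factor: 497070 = 2^1*3^3*5^1*7^1*263^1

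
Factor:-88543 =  - 7^2*13^1 * 139^1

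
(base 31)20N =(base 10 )1945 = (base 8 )3631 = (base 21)48d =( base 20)4H5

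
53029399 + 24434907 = 77464306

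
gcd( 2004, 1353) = 3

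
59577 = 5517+54060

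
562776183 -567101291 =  - 4325108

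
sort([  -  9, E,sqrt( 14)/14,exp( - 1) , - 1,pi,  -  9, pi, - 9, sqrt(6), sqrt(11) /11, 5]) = [- 9, - 9, - 9, - 1,sqrt( 14) /14, sqrt( 11) /11, exp(  -  1), sqrt ( 6), E , pi, pi, 5]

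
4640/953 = 4 + 828/953 = 4.87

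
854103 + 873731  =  1727834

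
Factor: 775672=2^3*96959^1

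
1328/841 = 1+487/841  =  1.58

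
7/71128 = 7/71128 = 0.00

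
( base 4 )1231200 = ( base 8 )15540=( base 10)7008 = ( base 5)211013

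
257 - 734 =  - 477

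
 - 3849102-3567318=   -  7416420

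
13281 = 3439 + 9842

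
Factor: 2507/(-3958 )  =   - 2^(- 1 )*23^1* 109^1*1979^(- 1 ) 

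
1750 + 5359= 7109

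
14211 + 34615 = 48826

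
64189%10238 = 2761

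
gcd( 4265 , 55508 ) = 1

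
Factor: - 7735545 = - 3^2*5^1*397^1*433^1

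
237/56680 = 237/56680 = 0.00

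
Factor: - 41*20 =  -820= -  2^2*5^1*41^1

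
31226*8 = 249808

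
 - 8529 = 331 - 8860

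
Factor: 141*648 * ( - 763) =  - 69713784 =- 2^3*3^5*7^1*47^1*109^1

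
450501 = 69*6529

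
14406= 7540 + 6866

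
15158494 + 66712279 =81870773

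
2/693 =2/693 = 0.00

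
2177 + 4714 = 6891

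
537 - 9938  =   - 9401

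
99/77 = 9/7 = 1.29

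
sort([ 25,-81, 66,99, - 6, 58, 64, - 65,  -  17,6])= [ - 81, - 65, - 17, - 6,  6,25,58,64,  66, 99 ]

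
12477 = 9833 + 2644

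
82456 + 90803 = 173259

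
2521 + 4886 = 7407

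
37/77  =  37/77 = 0.48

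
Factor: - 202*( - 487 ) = 98374=2^1*101^1*487^1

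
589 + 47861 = 48450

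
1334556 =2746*486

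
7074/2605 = 2 + 1864/2605 = 2.72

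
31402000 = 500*62804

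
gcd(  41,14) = 1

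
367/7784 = 367/7784 = 0.05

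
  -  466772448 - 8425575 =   -  475198023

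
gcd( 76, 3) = 1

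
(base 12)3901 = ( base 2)1100101010001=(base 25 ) a96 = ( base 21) EED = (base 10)6481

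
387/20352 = 129/6784=0.02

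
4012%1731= 550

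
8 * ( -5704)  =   - 45632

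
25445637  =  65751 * 387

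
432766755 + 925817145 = 1358583900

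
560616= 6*93436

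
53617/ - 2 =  - 53617/2=- 26808.50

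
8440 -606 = 7834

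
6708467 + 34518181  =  41226648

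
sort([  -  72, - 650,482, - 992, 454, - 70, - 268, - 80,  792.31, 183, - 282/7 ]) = [ - 992, - 650, - 268, - 80,- 72, - 70, - 282/7,  183, 454,482,792.31]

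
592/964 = 148/241 = 0.61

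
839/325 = 839/325 = 2.58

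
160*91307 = 14609120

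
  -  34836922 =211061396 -245898318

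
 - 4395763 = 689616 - 5085379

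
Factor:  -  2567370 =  - 2^1 * 3^1 * 5^1*13^1 * 29^1 * 227^1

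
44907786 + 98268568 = 143176354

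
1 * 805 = 805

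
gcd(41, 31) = 1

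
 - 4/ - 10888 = 1/2722 = 0.00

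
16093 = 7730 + 8363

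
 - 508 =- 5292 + 4784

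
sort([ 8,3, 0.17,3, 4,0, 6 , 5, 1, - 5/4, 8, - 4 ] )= [ - 4, - 5/4, 0, 0.17, 1,3,3,4,5, 6, 8, 8 ]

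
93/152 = 93/152= 0.61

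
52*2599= 135148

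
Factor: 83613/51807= 27871/17269 = 7^( - 1)*47^1*593^1*2467^ ( -1) 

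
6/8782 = 3/4391=0.00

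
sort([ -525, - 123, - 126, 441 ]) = [ -525,  -  126,  -  123,441 ] 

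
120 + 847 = 967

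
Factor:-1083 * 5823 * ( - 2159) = 13615321131= 3^3*17^1*19^2*127^1*647^1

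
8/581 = 8/581 =0.01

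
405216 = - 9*( - 45024 )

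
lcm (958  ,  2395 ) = 4790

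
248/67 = 248/67 = 3.70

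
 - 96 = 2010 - 2106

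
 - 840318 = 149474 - 989792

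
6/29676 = 1/4946 =0.00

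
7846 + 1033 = 8879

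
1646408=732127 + 914281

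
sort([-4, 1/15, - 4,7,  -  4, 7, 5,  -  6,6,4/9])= [-6, - 4  , - 4, - 4,1/15, 4/9 , 5, 6,7,7]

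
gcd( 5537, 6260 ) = 1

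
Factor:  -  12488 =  - 2^3 * 7^1*223^1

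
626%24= 2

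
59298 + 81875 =141173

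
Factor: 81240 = 2^3*3^1*5^1*677^1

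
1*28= 28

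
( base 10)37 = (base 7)52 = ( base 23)1e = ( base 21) 1g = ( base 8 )45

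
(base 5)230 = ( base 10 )65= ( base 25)2F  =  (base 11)5a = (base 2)1000001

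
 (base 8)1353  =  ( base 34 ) LX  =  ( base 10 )747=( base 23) 19b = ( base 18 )259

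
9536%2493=2057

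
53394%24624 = 4146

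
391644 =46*8514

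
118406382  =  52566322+65840060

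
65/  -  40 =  - 13/8 = - 1.62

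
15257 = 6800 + 8457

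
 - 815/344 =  - 815/344 = - 2.37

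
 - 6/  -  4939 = 6/4939  =  0.00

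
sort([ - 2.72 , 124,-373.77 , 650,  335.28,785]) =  [ - 373.77, - 2.72,  124, 335.28,  650, 785 ] 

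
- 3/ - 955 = 3/955  =  0.00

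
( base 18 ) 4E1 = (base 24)2gd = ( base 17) 562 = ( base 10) 1549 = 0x60D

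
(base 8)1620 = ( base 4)32100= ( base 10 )912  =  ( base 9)1223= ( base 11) 75A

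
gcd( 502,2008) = 502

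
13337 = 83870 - 70533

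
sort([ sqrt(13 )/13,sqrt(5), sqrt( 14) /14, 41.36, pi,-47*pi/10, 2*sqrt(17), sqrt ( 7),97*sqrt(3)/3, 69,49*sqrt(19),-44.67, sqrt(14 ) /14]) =[ - 44.67, - 47*pi/10, sqrt(14)/14,sqrt(14)/14, sqrt ( 13)/13, sqrt(5),  sqrt ( 7) , pi,2*sqrt( 17 ), 41.36 , 97*sqrt(3)/3,69,  49*sqrt( 19) ] 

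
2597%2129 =468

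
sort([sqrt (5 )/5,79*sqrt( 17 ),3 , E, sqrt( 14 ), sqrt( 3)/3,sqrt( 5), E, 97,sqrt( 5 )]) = [ sqrt( 5)/5,sqrt( 3 ) /3, sqrt(5 ),sqrt( 5 ),E,E,  3, sqrt( 14),  97,79*sqrt( 17)] 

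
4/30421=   4/30421= 0.00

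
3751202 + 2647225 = 6398427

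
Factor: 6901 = 67^1*103^1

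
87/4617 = 29/1539 = 0.02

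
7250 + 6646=13896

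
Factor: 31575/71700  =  2^(- 2)*239^ ( - 1)*421^1 = 421/956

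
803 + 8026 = 8829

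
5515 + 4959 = 10474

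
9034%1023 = 850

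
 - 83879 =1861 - 85740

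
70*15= 1050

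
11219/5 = 11219/5 =2243.80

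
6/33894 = 1/5649 = 0.00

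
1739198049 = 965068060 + 774129989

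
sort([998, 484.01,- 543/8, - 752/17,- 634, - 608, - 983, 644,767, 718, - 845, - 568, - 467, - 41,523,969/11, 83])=[ - 983, - 845 , - 634,- 608, - 568, - 467, - 543/8 , - 752/17, - 41, 83,  969/11 , 484.01, 523, 644, 718,767, 998]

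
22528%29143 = 22528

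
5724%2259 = 1206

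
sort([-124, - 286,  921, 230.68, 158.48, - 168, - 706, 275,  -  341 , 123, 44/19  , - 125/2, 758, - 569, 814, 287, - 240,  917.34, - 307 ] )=[- 706, - 569,- 341, - 307, - 286,-240,- 168, - 124, - 125/2, 44/19, 123, 158.48, 230.68,275, 287, 758, 814,917.34 , 921 ] 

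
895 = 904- 9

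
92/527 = 92/527 =0.17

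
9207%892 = 287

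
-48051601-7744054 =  - 55795655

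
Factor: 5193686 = 2^1* 1087^1 * 2389^1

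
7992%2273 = 1173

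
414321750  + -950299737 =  - 535977987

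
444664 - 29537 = 415127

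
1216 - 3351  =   - 2135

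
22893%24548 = 22893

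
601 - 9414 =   -  8813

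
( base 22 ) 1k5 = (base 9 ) 1242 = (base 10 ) 929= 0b1110100001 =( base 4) 32201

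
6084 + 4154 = 10238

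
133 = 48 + 85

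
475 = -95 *( -5)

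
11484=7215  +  4269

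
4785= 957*5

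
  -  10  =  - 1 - 9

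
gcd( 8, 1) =1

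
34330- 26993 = 7337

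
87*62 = 5394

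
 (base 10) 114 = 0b1110010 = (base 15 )79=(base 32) 3I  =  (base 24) 4I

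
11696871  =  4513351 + 7183520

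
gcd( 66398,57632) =2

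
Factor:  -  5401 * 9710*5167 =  - 270976649570  =  - 2^1*5^1*11^1*491^1*971^1*5167^1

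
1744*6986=12183584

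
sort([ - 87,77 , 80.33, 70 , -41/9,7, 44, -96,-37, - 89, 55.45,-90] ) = [-96 , - 90, -89, - 87 , - 37, - 41/9,7 , 44, 55.45, 70, 77,80.33]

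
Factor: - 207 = - 3^2*23^1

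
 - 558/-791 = 558/791 = 0.71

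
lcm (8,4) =8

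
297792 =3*99264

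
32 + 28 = 60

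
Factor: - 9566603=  - 109^1*87767^1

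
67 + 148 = 215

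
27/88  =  27/88 =0.31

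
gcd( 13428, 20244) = 12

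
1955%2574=1955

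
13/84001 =13/84001  =  0.00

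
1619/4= 404 + 3/4 = 404.75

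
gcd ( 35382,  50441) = 1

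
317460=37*8580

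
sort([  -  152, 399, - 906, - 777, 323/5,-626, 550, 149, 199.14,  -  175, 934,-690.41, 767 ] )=[-906, - 777,  -  690.41,-626,-175,  -  152, 323/5, 149, 199.14,399, 550,767,  934]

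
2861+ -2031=830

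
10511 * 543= 5707473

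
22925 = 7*3275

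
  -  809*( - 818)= 661762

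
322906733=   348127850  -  25221117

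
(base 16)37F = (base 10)895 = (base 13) 53B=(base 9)1204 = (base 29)11P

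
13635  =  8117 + 5518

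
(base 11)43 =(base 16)2F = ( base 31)1G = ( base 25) 1M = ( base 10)47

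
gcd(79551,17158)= 1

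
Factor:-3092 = -2^2 * 773^1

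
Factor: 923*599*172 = 2^2*13^1*43^1*71^1*599^1 = 95094844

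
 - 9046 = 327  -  9373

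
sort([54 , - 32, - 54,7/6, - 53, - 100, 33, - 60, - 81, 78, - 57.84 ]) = [ - 100, - 81 ,  -  60, - 57.84, - 54,-53, - 32, 7/6, 33,54 , 78] 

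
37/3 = 12 + 1/3= 12.33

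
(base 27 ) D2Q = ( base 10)9557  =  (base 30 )AIH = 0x2555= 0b10010101010101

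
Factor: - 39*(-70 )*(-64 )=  - 2^7*3^1*5^1*7^1*13^1 = - 174720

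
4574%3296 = 1278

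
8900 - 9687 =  - 787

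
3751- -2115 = 5866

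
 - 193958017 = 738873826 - 932831843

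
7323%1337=638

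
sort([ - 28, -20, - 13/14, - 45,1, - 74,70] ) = [ - 74, - 45 ,-28, -20 ,-13/14,  1,70]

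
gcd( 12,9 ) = 3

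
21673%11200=10473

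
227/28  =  8  +  3/28 = 8.11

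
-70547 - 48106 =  -118653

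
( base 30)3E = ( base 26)40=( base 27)3n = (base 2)1101000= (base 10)104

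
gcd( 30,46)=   2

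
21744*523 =11372112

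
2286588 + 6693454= 8980042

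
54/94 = 27/47 = 0.57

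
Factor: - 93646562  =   - 2^1*46823281^1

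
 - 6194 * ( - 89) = 551266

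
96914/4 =48457/2  =  24228.50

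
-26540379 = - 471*56349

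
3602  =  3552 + 50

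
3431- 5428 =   -  1997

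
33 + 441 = 474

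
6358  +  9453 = 15811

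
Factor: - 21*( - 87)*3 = 3^3*7^1*29^1 = 5481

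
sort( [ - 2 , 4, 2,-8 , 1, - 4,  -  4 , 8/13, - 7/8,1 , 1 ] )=[ - 8, - 4, - 4,  -  2, - 7/8, 8/13 , 1, 1, 1, 2, 4]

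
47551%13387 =7390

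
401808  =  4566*88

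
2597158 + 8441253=11038411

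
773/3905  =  773/3905  =  0.20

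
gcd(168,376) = 8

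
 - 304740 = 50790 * ( - 6 )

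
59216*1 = 59216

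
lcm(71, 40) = 2840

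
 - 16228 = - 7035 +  - 9193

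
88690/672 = 6335/48 = 131.98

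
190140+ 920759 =1110899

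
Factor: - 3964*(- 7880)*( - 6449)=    - 2^5*5^1*197^1*991^1*6449^1 = -201443027680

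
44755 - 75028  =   - 30273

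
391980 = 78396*5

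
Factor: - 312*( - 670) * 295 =61666800=2^4* 3^1 * 5^2*13^1*59^1*67^1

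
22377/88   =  22377/88= 254.28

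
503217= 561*897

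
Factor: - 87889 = -179^1*491^1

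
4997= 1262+3735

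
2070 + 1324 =3394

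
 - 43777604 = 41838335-85615939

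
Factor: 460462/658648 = 2^( - 2)*167^( - 1)*467^1 = 467/668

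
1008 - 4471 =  - 3463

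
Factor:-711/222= - 2^( - 1) * 3^1*37^( - 1 )*79^1 = - 237/74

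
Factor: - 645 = - 3^1*5^1*43^1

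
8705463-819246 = 7886217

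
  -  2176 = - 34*64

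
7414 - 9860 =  - 2446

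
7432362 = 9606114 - 2173752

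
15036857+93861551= 108898408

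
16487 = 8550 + 7937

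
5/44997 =5/44997 = 0.00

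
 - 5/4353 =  - 1 + 4348/4353 = - 0.00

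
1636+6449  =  8085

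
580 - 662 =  - 82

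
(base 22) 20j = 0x3db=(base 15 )45C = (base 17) 371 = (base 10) 987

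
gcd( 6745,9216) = 1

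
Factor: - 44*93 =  - 4092 = -2^2*3^1*  11^1*31^1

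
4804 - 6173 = - 1369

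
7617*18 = 137106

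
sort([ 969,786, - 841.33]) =[- 841.33,786,969]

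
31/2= 15+1/2 = 15.50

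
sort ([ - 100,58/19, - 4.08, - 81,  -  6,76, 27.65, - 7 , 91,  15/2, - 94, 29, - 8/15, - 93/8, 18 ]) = [-100, - 94, - 81, - 93/8, - 7, - 6, - 4.08, - 8/15,  58/19,15/2  ,  18, 27.65 , 29, 76, 91]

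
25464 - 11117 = 14347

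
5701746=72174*79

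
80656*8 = 645248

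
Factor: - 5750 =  - 2^1*5^3*23^1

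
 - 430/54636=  - 215/27318= -0.01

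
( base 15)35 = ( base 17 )2G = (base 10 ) 50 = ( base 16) 32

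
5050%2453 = 144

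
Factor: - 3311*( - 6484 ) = 21468524  =  2^2*7^1*11^1*43^1*1621^1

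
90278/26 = 3472+3/13 = 3472.23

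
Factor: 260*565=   2^2*5^2*13^1*113^1=146900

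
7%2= 1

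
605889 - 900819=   -  294930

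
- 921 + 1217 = 296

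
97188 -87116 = 10072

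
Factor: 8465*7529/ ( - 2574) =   -  63732985/2574 = -2^(  -  1 )*3^( - 2)*5^1*11^( - 1 )*13^(-1)*1693^1*7529^1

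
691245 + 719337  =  1410582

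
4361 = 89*49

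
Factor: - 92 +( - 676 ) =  - 768 = - 2^8 * 3^1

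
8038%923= 654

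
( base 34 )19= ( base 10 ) 43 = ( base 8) 53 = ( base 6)111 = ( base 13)34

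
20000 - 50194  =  -30194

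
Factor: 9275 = 5^2*7^1* 53^1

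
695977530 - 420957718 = 275019812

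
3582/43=3582/43 = 83.30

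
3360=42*80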